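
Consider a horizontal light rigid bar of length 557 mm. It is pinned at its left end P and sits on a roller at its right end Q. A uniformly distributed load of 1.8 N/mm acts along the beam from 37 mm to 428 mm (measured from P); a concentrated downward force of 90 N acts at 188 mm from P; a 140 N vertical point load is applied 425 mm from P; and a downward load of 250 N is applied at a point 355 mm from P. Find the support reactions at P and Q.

P_x = 0, P_y = 593.5 N, Q_y = 590.3 N

Resultant of the distributed load: 1.8 × 391 = 703.8 N at 232.5 mm from P.
Taking moments about P: Q_y·557 − (1.8·391)·232.5 − 90·188 − 140·425 − 250·355 = 0 → Q_y = 328803.5/557 = 590.311 ≈ 590.3 N.
ΣF_y = 0: P_y + 590.311 − 1.8·391 − 90 − 140 − 250 = 0 → P_y = 593.5 N.
ΣF_x = 0: no horizontal applied forces, so P_x = 0.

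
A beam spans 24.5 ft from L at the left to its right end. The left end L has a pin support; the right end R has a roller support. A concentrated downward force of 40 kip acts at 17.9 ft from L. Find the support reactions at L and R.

Taking moments about L: R_y·24.5 − 40·17.9 = 0 → R_y = 716/24.5 = 29.2245 ≈ 29.22 kip.
ΣF_y = 0: L_y + 29.2245 − 40 = 0 → L_y = 10.78 kip.
ΣF_x = 0: no horizontal applied forces, so L_x = 0.

L_x = 0, L_y = 10.78 kip, R_y = 29.22 kip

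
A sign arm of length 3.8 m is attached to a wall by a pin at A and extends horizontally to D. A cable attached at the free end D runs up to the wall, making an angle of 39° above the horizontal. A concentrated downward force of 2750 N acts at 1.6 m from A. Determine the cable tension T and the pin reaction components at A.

ΣM about A: T·sin39°·3.8 − 2750·1.6 = 0 → T = 4400/(3.8·0.62932) = 1839.91 ≈ 1840 N.
ΣF_x = 0: A_x − T·cos39° = 0 → A_x = 1839.91 × 0.777146 = 1430 N.
ΣF_y = 0: A_y + T·sin39° − 2750 = 0 → A_y = 2750 − 1839.91 × 0.62932 = 1592 N.

T = 1840 N, A_x = 1430 N, A_y = 1592 N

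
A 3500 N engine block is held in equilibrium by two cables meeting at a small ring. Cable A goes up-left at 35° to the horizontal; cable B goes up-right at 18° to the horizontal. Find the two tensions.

T_A = 4168 N, T_B = 3590 N

ΣF_x = 0: −T_A·cos35° + T_B·cos18° = 0 → T_B = 0.861307·T_A.
ΣF_y = 0: T_A·sin35° + T_B·sin18° = 3500.
Substitute: T_A·(0.573576 + 0.861307·0.309017) = 3500 → T_A = 4167.98 ≈ 4168 N.
Then T_B = 0.861307 × 4167.98 = 3590 N.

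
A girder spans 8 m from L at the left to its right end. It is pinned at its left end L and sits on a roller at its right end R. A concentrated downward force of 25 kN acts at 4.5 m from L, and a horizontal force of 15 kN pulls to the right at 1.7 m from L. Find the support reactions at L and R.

L_x = -15.00 kN, L_y = 10.94 kN, R_y = 14.06 kN

Taking moments about L: R_y·8 − 25·4.5 = 0 → R_y = 112.5/8 = 14.0625 ≈ 14.06 kN.
ΣF_y = 0: L_y + 14.0625 − 25 = 0 → L_y = 10.94 kN.
ΣF_x = 0: L_x + 15 = 0 → L_x = -15.00 kN.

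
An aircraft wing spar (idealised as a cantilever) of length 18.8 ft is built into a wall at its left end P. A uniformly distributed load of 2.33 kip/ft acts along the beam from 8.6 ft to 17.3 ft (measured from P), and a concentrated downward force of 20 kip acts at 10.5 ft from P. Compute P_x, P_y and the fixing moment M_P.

Resultant of the distributed load: 2.33 × 8.7 = 20.271 kip at 12.95 ft from P.
ΣF_x = 0: P_x = 0.
ΣF_y = 0: P_y − 2.33·8.7 − 20 = 0 → P_y = 40.27 kip.
ΣM about P: M_P − (2.33·8.7)·12.95 − 20·10.5 = 0 → M_P = 472.5 kip·ft.

P_x = 0, P_y = 40.27 kip, M_P = 472.5 kip·ft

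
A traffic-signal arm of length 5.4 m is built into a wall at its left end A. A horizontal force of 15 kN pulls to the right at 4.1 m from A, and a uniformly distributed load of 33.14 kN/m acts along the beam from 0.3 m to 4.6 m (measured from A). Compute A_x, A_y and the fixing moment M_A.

Resultant of the distributed load: 33.14 × 4.3 = 142.502 kN at 2.45 m from A.
ΣF_x = 0: A_x + 15 = 0 → A_x = -15.00 kN.
ΣF_y = 0: A_y − 33.14·4.3 = 0 → A_y = 142.5 kN.
ΣM about A: M_A − (33.14·4.3)·2.45 = 0 → M_A = 349.1 kN·m.

A_x = -15.00 kN, A_y = 142.5 kN, M_A = 349.1 kN·m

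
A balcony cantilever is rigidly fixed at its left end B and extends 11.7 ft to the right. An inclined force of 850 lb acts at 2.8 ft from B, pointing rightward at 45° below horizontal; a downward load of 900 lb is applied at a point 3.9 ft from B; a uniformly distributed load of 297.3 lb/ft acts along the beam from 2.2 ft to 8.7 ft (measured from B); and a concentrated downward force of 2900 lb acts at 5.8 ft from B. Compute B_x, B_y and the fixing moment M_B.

Resultant of the distributed load: 297.3 × 6.5 = 1932.45 lb at 5.45 ft from B.
ΣF_x = 0: B_x + 850·cos45° = 0 → B_x = -601.0 lb.
ΣF_y = 0: B_y − 850·sin45° − 900 − 297.3·6.5 − 2900 = 0 → B_y = 6333 lb.
ΣM about B: M_B − 850·sin45°·2.8 − 900·3.9 − (297.3·6.5)·5.45 − 2900·5.8 = 0 → M_B = 32540 lb·ft.

B_x = -601.0 lb, B_y = 6333 lb, M_B = 32540 lb·ft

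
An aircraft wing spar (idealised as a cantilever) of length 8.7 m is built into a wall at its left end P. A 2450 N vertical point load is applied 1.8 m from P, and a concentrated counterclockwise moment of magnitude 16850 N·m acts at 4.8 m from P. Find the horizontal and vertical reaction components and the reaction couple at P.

P_x = 0, P_y = 2450 N, M_P = -12440 N·m

ΣF_x = 0: P_x = 0.
ΣF_y = 0: P_y − 2450 = 0 → P_y = 2450 N.
ΣM about P: M_P − 2450·1.8 + 16850 = 0 → M_P = -12440 N·m.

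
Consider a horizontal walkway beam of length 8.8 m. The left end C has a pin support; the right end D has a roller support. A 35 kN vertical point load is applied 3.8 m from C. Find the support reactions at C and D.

Taking moments about C: D_y·8.8 − 35·3.8 = 0 → D_y = 133/8.8 = 15.1136 ≈ 15.11 kN.
ΣF_y = 0: C_y + 15.1136 − 35 = 0 → C_y = 19.89 kN.
ΣF_x = 0: no horizontal applied forces, so C_x = 0.

C_x = 0, C_y = 19.89 kN, D_y = 15.11 kN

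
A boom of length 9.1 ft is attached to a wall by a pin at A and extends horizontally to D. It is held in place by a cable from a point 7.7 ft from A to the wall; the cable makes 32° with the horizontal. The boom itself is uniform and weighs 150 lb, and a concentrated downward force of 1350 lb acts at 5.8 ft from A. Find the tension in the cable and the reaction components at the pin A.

ΣM about A: T·sin32°·7.7 − 150·4.55 − 1350·5.8 = 0 → T = 8512.5/(7.7·0.529919) = 2086.2 ≈ 2086 lb.
ΣF_x = 0: A_x − T·cos32° = 0 → A_x = 2086.2 × 0.848048 = 1769 lb.
ΣF_y = 0: A_y + T·sin32° − 150 − 1350 = 0 → A_y = 1500 − 2086.2 × 0.529919 = 394.5 lb.

T = 2086 lb, A_x = 1769 lb, A_y = 394.5 lb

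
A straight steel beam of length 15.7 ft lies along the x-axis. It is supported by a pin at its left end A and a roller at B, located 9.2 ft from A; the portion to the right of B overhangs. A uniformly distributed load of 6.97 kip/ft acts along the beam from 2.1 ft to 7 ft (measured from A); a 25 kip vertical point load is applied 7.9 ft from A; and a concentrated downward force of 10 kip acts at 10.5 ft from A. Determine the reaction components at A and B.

A_x = 0, A_y = 19.38 kip, B_y = 49.77 kip

Resultant of the distributed load: 6.97 × 4.9 = 34.153 kip at 4.55 ft from A.
Moments about A: B_y·9.2 − (6.97·4.9)·4.55 − 25·7.9 − 10·10.5 = 0 → B_y = 457.89615/9.2 = 49.7713 ≈ 49.77 kip.
ΣF_y = 0: A_y + 49.7713 − 6.97·4.9 − 25 − 10 = 0 → A_y = 19.38 kip.
ΣF_x = 0: no horizontal applied forces, so A_x = 0.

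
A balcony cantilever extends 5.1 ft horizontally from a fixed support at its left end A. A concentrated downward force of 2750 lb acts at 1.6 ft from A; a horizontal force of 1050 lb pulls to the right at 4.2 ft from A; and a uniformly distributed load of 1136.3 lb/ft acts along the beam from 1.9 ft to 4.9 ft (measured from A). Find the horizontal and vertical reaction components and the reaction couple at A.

Resultant of the distributed load: 1136.3 × 3 = 3408.9 lb at 3.4 ft from A.
ΣF_x = 0: A_x + 1050 = 0 → A_x = -1050 lb.
ΣF_y = 0: A_y − 2750 − 1136.3·3 = 0 → A_y = 6159 lb.
ΣM about A: M_A − 2750·1.6 − (1136.3·3)·3.4 = 0 → M_A = 15990 lb·ft.

A_x = -1050 lb, A_y = 6159 lb, M_A = 15990 lb·ft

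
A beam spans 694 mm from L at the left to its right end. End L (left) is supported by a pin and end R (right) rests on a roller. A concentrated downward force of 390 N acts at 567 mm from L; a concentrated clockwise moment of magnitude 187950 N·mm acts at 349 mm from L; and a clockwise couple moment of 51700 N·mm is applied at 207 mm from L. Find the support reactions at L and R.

ΣM about L: R_y·694 − 390·567 − 187950 − 51700 = 0 → R_y = 460780/694 = 663.948 ≈ 663.9 N.
ΣF_y = 0: L_y + 663.948 − 390 = 0 → L_y = -273.9 N.
ΣF_x = 0: no horizontal applied forces, so L_x = 0.

L_x = 0, L_y = -273.9 N, R_y = 663.9 N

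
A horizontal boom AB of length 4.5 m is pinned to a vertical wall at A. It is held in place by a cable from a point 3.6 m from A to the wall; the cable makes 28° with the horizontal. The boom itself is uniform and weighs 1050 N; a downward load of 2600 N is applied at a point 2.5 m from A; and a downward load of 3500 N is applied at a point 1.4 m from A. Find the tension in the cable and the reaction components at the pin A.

ΣM about A: T·sin28°·3.6 − 1050·2.25 − 2600·2.5 − 3500·1.4 = 0 → T = 13762.5/(3.6·0.469472) = 8143.01 ≈ 8143 N.
ΣF_x = 0: A_x − T·cos28° = 0 → A_x = 8143.01 × 0.882948 = 7190 N.
ΣF_y = 0: A_y + T·sin28° − 1050 − 2600 − 3500 = 0 → A_y = 7150 − 8143.01 × 0.469472 = 3327 N.

T = 8143 N, A_x = 7190 N, A_y = 3327 N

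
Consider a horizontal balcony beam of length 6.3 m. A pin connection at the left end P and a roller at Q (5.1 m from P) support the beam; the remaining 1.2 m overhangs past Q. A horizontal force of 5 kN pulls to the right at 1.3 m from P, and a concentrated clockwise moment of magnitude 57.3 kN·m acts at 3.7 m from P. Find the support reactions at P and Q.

P_x = -5.000 kN, P_y = -11.24 kN, Q_y = 11.24 kN

Taking moments about P: Q_y·5.1 − 57.3 = 0 → Q_y = 57.3/5.1 = 11.2353 ≈ 11.24 kN.
ΣF_y = 0: P_y + 11.2353  = 0 → P_y = -11.24 kN.
ΣF_x = 0: P_x + 5 = 0 → P_x = -5.000 kN.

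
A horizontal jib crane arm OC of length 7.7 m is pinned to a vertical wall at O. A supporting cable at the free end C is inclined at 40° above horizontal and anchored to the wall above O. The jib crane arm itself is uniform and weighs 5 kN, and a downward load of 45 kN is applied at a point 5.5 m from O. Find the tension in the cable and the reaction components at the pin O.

T = 53.89 kN, O_x = 41.29 kN, O_y = 15.36 kN

ΣM about O: T·sin40°·7.7 − 5·3.85 − 45·5.5 = 0 → T = 266.75/(7.7·0.642788) = 53.8947 ≈ 53.89 kN.
ΣF_x = 0: O_x − T·cos40° = 0 → O_x = 53.8947 × 0.766044 = 41.29 kN.
ΣF_y = 0: O_y + T·sin40° − 5 − 45 = 0 → O_y = 50 − 53.8947 × 0.642788 = 15.36 kN.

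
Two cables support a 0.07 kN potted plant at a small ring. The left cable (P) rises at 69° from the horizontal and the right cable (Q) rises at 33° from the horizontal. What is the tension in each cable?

ΣF_x = 0: −T_P·cos69° + T_Q·cos33° = 0 → T_Q = 0.427305·T_P.
ΣF_y = 0: T_P·sin69° + T_Q·sin33° = 0.07.
Substitute: T_P·(0.93358 + 0.427305·0.544639) = 0.07 → T_P = 0.0600185 ≈ 0.06002 kN.
Then T_Q = 0.427305 × 0.0600185 = 0.02565 kN.

T_P = 0.06002 kN, T_Q = 0.02565 kN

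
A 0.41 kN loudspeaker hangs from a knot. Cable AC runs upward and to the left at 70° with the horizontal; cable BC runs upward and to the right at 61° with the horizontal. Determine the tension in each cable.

ΣF_x = 0: −T_AC·cos70° + T_BC·cos61° = 0 → T_BC = 0.705473·T_AC.
ΣF_y = 0: T_AC·sin70° + T_BC·sin61° = 0.41.
Substitute: T_AC·(0.939693 + 0.705473·0.87462) = 0.41 → T_AC = 0.263375 ≈ 0.2634 kN.
Then T_BC = 0.705473 × 0.263375 = 0.1858 kN.

T_AC = 0.2634 kN, T_BC = 0.1858 kN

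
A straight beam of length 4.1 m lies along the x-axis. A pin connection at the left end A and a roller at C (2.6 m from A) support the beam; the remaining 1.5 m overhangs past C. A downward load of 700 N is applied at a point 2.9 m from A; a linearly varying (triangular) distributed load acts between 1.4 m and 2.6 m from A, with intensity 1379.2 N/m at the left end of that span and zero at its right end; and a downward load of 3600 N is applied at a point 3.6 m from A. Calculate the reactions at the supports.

A_x = 0, A_y = -1211 N, C_y = 6338 N

Resultant of the triangular load: ½ × 1379.2 × 1.2 = 827.52 N, acting at 1.8 m from A (one-third of the span from the peak).
Taking moments about A: C_y·2.6 − 700·2.9 − (½·1379.2·1.2)·1.8 − 3600·3.6 = 0 → C_y = 16479.536/2.6 = 6338.28 ≈ 6338 N.
ΣF_y = 0: A_y + 6338.28 − 700 − ½·1379.2·1.2 − 3600 = 0 → A_y = -1211 N.
ΣF_x = 0: no horizontal applied forces, so A_x = 0.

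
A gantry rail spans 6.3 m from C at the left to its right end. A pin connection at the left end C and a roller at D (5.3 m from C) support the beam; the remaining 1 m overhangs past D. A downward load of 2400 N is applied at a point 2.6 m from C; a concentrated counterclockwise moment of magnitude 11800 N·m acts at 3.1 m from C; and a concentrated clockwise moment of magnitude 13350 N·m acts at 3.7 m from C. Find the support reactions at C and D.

ΣM about C: D_y·5.3 − 2400·2.6 + 11800 − 13350 = 0 → D_y = 7790/5.3 = 1469.81 ≈ 1470 N.
ΣF_y = 0: C_y + 1469.81 − 2400 = 0 → C_y = 930.2 N.
ΣF_x = 0: no horizontal applied forces, so C_x = 0.

C_x = 0, C_y = 930.2 N, D_y = 1470 N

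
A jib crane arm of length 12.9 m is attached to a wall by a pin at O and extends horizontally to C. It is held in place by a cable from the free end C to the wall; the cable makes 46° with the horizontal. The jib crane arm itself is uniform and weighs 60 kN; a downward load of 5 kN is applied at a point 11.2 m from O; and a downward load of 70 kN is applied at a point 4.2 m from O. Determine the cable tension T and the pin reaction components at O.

T = 79.42 kN, O_x = 55.17 kN, O_y = 77.87 kN

ΣM about O: T·sin46°·12.9 − 60·6.45 − 5·11.2 − 70·4.2 = 0 → T = 737/(12.9·0.71934) = 79.4225 ≈ 79.42 kN.
ΣF_x = 0: O_x − T·cos46° = 0 → O_x = 79.4225 × 0.694658 = 55.17 kN.
ΣF_y = 0: O_y + T·sin46° − 60 − 5 − 70 = 0 → O_y = 135 − 79.4225 × 0.71934 = 77.87 kN.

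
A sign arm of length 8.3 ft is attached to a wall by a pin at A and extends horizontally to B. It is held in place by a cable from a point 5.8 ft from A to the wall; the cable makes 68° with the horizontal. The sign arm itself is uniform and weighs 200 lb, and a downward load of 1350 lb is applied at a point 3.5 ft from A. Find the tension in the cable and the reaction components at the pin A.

T = 1033 lb, A_x = 387.0 lb, A_y = 592.2 lb

ΣM about A: T·sin68°·5.8 − 200·4.15 − 1350·3.5 = 0 → T = 5555/(5.8·0.927184) = 1032.98 ≈ 1033 lb.
ΣF_x = 0: A_x − T·cos68° = 0 → A_x = 1032.98 × 0.374607 = 387.0 lb.
ΣF_y = 0: A_y + T·sin68° − 200 − 1350 = 0 → A_y = 1550 − 1032.98 × 0.927184 = 592.2 lb.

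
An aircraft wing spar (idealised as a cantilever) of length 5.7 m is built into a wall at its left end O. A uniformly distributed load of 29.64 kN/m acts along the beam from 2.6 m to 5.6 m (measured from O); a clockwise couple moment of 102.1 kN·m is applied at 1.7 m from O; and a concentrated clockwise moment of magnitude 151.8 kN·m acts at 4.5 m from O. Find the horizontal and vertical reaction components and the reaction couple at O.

Resultant of the distributed load: 29.64 × 3 = 88.92 kN at 4.1 m from O.
ΣF_x = 0: O_x = 0.
ΣF_y = 0: O_y − 29.64·3 = 0 → O_y = 88.92 kN.
ΣM about O: M_O − (29.64·3)·4.1 − 102.1 − 151.8 = 0 → M_O = 618.5 kN·m.

O_x = 0, O_y = 88.92 kN, M_O = 618.5 kN·m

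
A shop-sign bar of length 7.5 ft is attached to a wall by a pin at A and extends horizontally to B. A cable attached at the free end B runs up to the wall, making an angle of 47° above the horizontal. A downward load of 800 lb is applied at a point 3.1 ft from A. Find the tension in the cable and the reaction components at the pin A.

T = 452.1 lb, A_x = 308.4 lb, A_y = 469.3 lb

ΣM about A: T·sin47°·7.5 − 800·3.1 = 0 → T = 2480/(7.5·0.731354) = 452.129 ≈ 452.1 lb.
ΣF_x = 0: A_x − T·cos47° = 0 → A_x = 452.129 × 0.681998 = 308.4 lb.
ΣF_y = 0: A_y + T·sin47° − 800 = 0 → A_y = 800 − 452.129 × 0.731354 = 469.3 lb.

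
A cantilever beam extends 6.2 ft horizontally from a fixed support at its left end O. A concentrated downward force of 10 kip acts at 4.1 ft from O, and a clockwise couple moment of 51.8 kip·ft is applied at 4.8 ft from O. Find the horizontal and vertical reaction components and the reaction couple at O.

ΣF_x = 0: O_x = 0.
ΣF_y = 0: O_y − 10 = 0 → O_y = 10.00 kip.
ΣM about O: M_O − 10·4.1 − 51.8 = 0 → M_O = 92.80 kip·ft.

O_x = 0, O_y = 10.00 kip, M_O = 92.80 kip·ft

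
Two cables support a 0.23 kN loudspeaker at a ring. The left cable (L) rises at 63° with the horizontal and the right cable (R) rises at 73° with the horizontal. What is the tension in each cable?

T_L = 0.09680 kN, T_R = 0.1503 kN

ΣF_x = 0: −T_L·cos63° + T_R·cos73° = 0 → T_R = 1.55279·T_L.
ΣF_y = 0: T_L·sin63° + T_R·sin73° = 0.23.
Substitute: T_L·(0.891007 + 1.55279·0.956305) = 0.23 → T_L = 0.0968035 ≈ 0.09680 kN.
Then T_R = 1.55279 × 0.0968035 = 0.1503 kN.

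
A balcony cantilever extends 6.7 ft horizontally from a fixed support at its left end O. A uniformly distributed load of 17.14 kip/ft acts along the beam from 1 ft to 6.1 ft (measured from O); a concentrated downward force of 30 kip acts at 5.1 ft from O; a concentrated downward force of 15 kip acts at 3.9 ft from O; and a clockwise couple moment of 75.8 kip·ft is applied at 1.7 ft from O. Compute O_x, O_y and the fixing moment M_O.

O_x = 0, O_y = 132.4 kip, M_O = 597.6 kip·ft

Resultant of the distributed load: 17.14 × 5.1 = 87.414 kip at 3.55 ft from O.
ΣF_x = 0: O_x = 0.
ΣF_y = 0: O_y − 17.14·5.1 − 30 − 15 = 0 → O_y = 132.4 kip.
ΣM about O: M_O − (17.14·5.1)·3.55 − 30·5.1 − 15·3.9 − 75.8 = 0 → M_O = 597.6 kip·ft.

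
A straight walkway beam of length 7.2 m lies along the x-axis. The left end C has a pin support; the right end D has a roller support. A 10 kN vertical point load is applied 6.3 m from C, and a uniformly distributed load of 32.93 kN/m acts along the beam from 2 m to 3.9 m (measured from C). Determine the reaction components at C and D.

C_x = 0, C_y = 38.18 kN, D_y = 34.39 kN

Resultant of the distributed load: 32.93 × 1.9 = 62.567 kN at 2.95 m from C.
ΣM about C: D_y·7.2 − 10·6.3 − (32.93·1.9)·2.95 = 0 → D_y = 247.57265/7.2 = 34.3851 ≈ 34.39 kN.
ΣF_y = 0: C_y + 34.3851 − 10 − 32.93·1.9 = 0 → C_y = 38.18 kN.
ΣF_x = 0: no horizontal applied forces, so C_x = 0.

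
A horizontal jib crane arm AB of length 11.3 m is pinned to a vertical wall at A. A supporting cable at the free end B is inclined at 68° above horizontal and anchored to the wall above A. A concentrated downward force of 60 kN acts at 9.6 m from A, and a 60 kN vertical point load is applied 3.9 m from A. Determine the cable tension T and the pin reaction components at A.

ΣM about A: T·sin68°·11.3 − 60·9.6 − 60·3.9 = 0 → T = 810/(11.3·0.927184) = 77.3109 ≈ 77.31 kN.
ΣF_x = 0: A_x − T·cos68° = 0 → A_x = 77.3109 × 0.374607 = 28.96 kN.
ΣF_y = 0: A_y + T·sin68° − 60 − 60 = 0 → A_y = 120 − 77.3109 × 0.927184 = 48.32 kN.

T = 77.31 kN, A_x = 28.96 kN, A_y = 48.32 kN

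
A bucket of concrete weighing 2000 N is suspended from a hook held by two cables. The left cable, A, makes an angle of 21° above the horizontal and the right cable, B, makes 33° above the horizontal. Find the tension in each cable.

ΣF_x = 0: −T_A·cos21° + T_B·cos33° = 0 → T_B = 1.11317·T_A.
ΣF_y = 0: T_A·sin21° + T_B·sin33° = 2000.
Substitute: T_A·(0.358368 + 1.11317·0.544639) = 2000 → T_A = 2073.3 ≈ 2073 N.
Then T_B = 1.11317 × 2073.3 = 2308 N.

T_A = 2073 N, T_B = 2308 N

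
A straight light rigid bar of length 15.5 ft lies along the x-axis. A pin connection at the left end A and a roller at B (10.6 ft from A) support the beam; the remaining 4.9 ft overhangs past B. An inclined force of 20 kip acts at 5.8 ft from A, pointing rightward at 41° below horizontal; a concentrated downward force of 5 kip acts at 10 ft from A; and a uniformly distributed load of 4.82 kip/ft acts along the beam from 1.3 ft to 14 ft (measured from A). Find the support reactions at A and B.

Resultant of the distributed load: 4.82 × 12.7 = 61.214 kip at 7.65 ft from A.
ΣM about A: B_y·10.6 − 20·sin41°·5.8 − 5·10 − (4.82·12.7)·7.65 = 0 → B_y = 594.39/10.6 = 56.0745 ≈ 56.07 kip.
ΣF_y = 0: A_y + 56.0745 − 20·sin41° − 5 − 4.82·12.7 = 0 → A_y = 23.26 kip.
ΣF_x = 0: A_x + 20·cos41° = 0 → A_x = -15.09 kip.

A_x = -15.09 kip, A_y = 23.26 kip, B_y = 56.07 kip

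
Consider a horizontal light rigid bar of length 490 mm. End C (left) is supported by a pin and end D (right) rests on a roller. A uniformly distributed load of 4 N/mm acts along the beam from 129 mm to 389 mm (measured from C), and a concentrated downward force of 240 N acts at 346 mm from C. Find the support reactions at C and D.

C_x = 0, C_y = 560.8 N, D_y = 719.2 N

Resultant of the distributed load: 4 × 260 = 1040 N at 259 mm from C.
Taking moments about C: D_y·490 − (4·260)·259 − 240·346 = 0 → D_y = 352400/490 = 719.184 ≈ 719.2 N.
ΣF_y = 0: C_y + 719.184 − 4·260 − 240 = 0 → C_y = 560.8 N.
ΣF_x = 0: no horizontal applied forces, so C_x = 0.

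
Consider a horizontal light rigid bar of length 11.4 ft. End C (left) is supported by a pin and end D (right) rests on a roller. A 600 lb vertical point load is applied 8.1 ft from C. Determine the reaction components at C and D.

C_x = 0, C_y = 173.7 lb, D_y = 426.3 lb

Taking moments about C: D_y·11.4 − 600·8.1 = 0 → D_y = 4860/11.4 = 426.316 ≈ 426.3 lb.
ΣF_y = 0: C_y + 426.316 − 600 = 0 → C_y = 173.7 lb.
ΣF_x = 0: no horizontal applied forces, so C_x = 0.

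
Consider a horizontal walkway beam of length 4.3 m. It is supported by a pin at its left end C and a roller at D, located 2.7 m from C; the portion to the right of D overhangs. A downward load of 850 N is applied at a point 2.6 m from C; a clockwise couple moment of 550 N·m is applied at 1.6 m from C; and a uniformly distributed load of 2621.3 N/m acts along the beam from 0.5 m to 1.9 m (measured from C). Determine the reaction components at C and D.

Resultant of the distributed load: 2621.3 × 1.4 = 3669.82 N at 1.2 m from C.
Moments about C: D_y·2.7 − 850·2.6 − 550 − (2621.3·1.4)·1.2 = 0 → D_y = 7163.784/2.7 = 2653.25 ≈ 2653 N.
ΣF_y = 0: C_y + 2653.25 − 850 − 2621.3·1.4 = 0 → C_y = 1867 N.
ΣF_x = 0: no horizontal applied forces, so C_x = 0.

C_x = 0, C_y = 1867 N, D_y = 2653 N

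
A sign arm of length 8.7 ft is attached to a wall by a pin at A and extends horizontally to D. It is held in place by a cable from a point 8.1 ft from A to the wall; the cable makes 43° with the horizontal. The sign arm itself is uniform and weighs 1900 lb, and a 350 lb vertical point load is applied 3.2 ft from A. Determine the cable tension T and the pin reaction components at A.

ΣM about A: T·sin43°·8.1 − 1900·4.35 − 350·3.2 = 0 → T = 9385/(8.1·0.681998) = 1698.89 ≈ 1699 lb.
ΣF_x = 0: A_x − T·cos43° = 0 → A_x = 1698.89 × 0.731354 = 1242 lb.
ΣF_y = 0: A_y + T·sin43° − 1900 − 350 = 0 → A_y = 2250 − 1698.89 × 0.681998 = 1091 lb.

T = 1699 lb, A_x = 1242 lb, A_y = 1091 lb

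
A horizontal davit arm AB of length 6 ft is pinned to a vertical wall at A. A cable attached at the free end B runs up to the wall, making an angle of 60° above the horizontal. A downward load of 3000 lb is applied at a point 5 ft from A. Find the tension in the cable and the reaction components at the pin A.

ΣM about A: T·sin60°·6 − 3000·5 = 0 → T = 15000/(6·0.866025) = 2886.75 ≈ 2887 lb.
ΣF_x = 0: A_x − T·cos60° = 0 → A_x = 2886.75 × 0.5 = 1443 lb.
ΣF_y = 0: A_y + T·sin60° − 3000 = 0 → A_y = 3000 − 2886.75 × 0.866025 = 500.0 lb.

T = 2887 lb, A_x = 1443 lb, A_y = 500.0 lb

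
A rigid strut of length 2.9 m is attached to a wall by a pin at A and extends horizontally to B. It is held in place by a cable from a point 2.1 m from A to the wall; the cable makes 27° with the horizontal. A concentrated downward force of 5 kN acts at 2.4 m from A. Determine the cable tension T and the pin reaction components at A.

T = 12.59 kN, A_x = 11.21 kN, A_y = -0.7143 kN

ΣM about A: T·sin27°·2.1 − 5·2.4 = 0 → T = 12/(2.1·0.45399) = 12.5868 ≈ 12.59 kN.
ΣF_x = 0: A_x − T·cos27° = 0 → A_x = 12.5868 × 0.891007 = 11.21 kN.
ΣF_y = 0: A_y + T·sin27° − 5 = 0 → A_y = 5 − 12.5868 × 0.45399 = -0.7143 kN.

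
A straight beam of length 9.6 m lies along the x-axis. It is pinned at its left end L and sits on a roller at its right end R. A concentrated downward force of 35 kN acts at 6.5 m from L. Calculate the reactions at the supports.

L_x = 0, L_y = 11.30 kN, R_y = 23.70 kN

Taking moments about L: R_y·9.6 − 35·6.5 = 0 → R_y = 227.5/9.6 = 23.6979 ≈ 23.70 kN.
ΣF_y = 0: L_y + 23.6979 − 35 = 0 → L_y = 11.30 kN.
ΣF_x = 0: no horizontal applied forces, so L_x = 0.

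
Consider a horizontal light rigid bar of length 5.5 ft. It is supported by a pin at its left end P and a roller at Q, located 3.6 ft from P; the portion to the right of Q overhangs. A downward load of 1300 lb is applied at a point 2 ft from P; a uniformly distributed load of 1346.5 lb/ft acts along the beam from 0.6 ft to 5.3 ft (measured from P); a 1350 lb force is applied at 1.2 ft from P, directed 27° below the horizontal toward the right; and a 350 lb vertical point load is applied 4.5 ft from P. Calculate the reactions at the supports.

Resultant of the distributed load: 1346.5 × 4.7 = 6328.55 lb at 2.95 ft from P.
Moments about P: Q_y·3.6 − 1300·2 − (1346.5·4.7)·2.95 − 1350·sin27°·1.2 − 350·4.5 = 0 → Q_y = 23579.7/3.6 = 6549.92 ≈ 6550 lb.
ΣF_y = 0: P_y + 6549.92 − 1300 − 1346.5·4.7 − 1350·sin27° − 350 = 0 → P_y = 2042 lb.
ΣF_x = 0: P_x + 1350·cos27° = 0 → P_x = -1203 lb.

P_x = -1203 lb, P_y = 2042 lb, Q_y = 6550 lb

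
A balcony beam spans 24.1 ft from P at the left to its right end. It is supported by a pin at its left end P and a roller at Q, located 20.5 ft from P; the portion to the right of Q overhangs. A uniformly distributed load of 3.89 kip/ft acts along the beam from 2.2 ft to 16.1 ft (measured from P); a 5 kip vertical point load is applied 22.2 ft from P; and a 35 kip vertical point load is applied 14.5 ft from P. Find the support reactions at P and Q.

Resultant of the distributed load: 3.89 × 13.9 = 54.071 kip at 9.15 ft from P.
Moments about P: Q_y·20.5 − (3.89·13.9)·9.15 − 5·22.2 − 35·14.5 = 0 → Q_y = 1113.24965/20.5 = 54.3049 ≈ 54.30 kip.
ΣF_y = 0: P_y + 54.3049 − 3.89·13.9 − 5 − 35 = 0 → P_y = 39.77 kip.
ΣF_x = 0: no horizontal applied forces, so P_x = 0.

P_x = 0, P_y = 39.77 kip, Q_y = 54.30 kip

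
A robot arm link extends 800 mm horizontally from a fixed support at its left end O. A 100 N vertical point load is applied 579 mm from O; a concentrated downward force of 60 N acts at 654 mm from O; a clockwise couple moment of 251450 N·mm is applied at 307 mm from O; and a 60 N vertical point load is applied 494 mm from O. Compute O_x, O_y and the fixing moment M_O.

ΣF_x = 0: O_x = 0.
ΣF_y = 0: O_y − 100 − 60 − 60 = 0 → O_y = 220.0 N.
ΣM about O: M_O − 100·579 − 60·654 − 251450 − 60·494 = 0 → M_O = 378200 N·mm.

O_x = 0, O_y = 220.0 N, M_O = 378200 N·mm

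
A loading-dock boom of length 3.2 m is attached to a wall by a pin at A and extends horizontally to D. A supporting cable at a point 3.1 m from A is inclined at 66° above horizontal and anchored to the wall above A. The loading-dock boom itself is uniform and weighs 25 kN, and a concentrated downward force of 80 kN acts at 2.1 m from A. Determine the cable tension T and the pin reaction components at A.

ΣM about A: T·sin66°·3.1 − 25·1.6 − 80·2.1 = 0 → T = 208/(3.1·0.913545) = 73.4466 ≈ 73.45 kN.
ΣF_x = 0: A_x − T·cos66° = 0 → A_x = 73.4466 × 0.406737 = 29.87 kN.
ΣF_y = 0: A_y + T·sin66° − 25 − 80 = 0 → A_y = 105 − 73.4466 × 0.913545 = 37.90 kN.

T = 73.45 kN, A_x = 29.87 kN, A_y = 37.90 kN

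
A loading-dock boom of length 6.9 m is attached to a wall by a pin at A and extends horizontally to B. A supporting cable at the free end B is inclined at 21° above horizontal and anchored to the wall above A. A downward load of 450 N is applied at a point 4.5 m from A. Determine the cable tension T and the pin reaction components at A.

T = 818.9 N, A_x = 764.5 N, A_y = 156.5 N

ΣM about A: T·sin21°·6.9 − 450·4.5 = 0 → T = 2025/(6.9·0.358368) = 818.93 ≈ 818.9 N.
ΣF_x = 0: A_x − T·cos21° = 0 → A_x = 818.93 × 0.93358 = 764.5 N.
ΣF_y = 0: A_y + T·sin21° − 450 = 0 → A_y = 450 − 818.93 × 0.358368 = 156.5 N.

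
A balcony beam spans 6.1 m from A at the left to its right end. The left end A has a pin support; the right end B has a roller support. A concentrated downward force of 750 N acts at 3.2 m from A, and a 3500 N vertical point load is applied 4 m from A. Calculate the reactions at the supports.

A_x = 0, A_y = 1561 N, B_y = 2689 N

Taking moments about A: B_y·6.1 − 750·3.2 − 3500·4 = 0 → B_y = 16400/6.1 = 2688.52 ≈ 2689 N.
ΣF_y = 0: A_y + 2688.52 − 750 − 3500 = 0 → A_y = 1561 N.
ΣF_x = 0: no horizontal applied forces, so A_x = 0.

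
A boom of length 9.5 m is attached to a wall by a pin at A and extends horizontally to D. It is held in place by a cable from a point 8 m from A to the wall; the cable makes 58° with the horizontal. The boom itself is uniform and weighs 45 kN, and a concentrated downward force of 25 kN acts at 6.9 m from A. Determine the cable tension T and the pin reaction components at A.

T = 56.93 kN, A_x = 30.17 kN, A_y = 21.72 kN

ΣM about A: T·sin58°·8 − 45·4.75 − 25·6.9 = 0 → T = 386.25/(8·0.848048) = 56.9322 ≈ 56.93 kN.
ΣF_x = 0: A_x − T·cos58° = 0 → A_x = 56.9322 × 0.529919 = 30.17 kN.
ΣF_y = 0: A_y + T·sin58° − 45 − 25 = 0 → A_y = 70 − 56.9322 × 0.848048 = 21.72 kN.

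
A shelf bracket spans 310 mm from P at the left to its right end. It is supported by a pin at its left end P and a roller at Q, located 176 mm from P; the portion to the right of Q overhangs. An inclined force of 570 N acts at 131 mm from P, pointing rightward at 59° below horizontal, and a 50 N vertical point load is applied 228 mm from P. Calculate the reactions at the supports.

P_x = -293.6 N, P_y = 110.1 N, Q_y = 428.4 N

Moments about P: Q_y·176 − 570·sin59°·131 − 50·228 = 0 → Q_y = 75404.7/176 = 428.436 ≈ 428.4 N.
ΣF_y = 0: P_y + 428.436 − 570·sin59° − 50 = 0 → P_y = 110.1 N.
ΣF_x = 0: P_x + 570·cos59° = 0 → P_x = -293.6 N.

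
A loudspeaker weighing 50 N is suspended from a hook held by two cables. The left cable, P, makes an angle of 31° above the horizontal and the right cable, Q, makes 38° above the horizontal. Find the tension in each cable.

T_P = 42.20 N, T_Q = 45.91 N

ΣF_x = 0: −T_P·cos31° + T_Q·cos38° = 0 → T_Q = 1.08776·T_P.
ΣF_y = 0: T_P·sin31° + T_Q·sin38° = 50.
Substitute: T_P·(0.515038 + 1.08776·0.615661) = 50 → T_P = 42.2037 ≈ 42.20 N.
Then T_Q = 1.08776 × 42.2037 = 45.91 N.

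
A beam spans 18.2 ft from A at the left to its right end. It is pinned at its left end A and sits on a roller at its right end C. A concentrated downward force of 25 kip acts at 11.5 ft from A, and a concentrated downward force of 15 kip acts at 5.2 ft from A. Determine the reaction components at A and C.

A_x = 0, A_y = 19.92 kip, C_y = 20.08 kip

Taking moments about A: C_y·18.2 − 25·11.5 − 15·5.2 = 0 → C_y = 365.5/18.2 = 20.0824 ≈ 20.08 kip.
ΣF_y = 0: A_y + 20.0824 − 25 − 15 = 0 → A_y = 19.92 kip.
ΣF_x = 0: no horizontal applied forces, so A_x = 0.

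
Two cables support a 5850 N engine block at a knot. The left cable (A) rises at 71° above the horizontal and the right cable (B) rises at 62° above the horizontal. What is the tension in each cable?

ΣF_x = 0: −T_A·cos71° + T_B·cos62° = 0 → T_B = 0.693478·T_A.
ΣF_y = 0: T_A·sin71° + T_B·sin62° = 5850.
Substitute: T_A·(0.945519 + 0.693478·0.882948) = 5850 → T_A = 3755.24 ≈ 3755 N.
Then T_B = 0.693478 × 3755.24 = 2604 N.

T_A = 3755 N, T_B = 2604 N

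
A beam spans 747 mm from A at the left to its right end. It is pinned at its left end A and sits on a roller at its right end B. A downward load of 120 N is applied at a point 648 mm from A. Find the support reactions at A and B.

A_x = 0, A_y = 15.90 N, B_y = 104.1 N

Moments about A: B_y·747 − 120·648 = 0 → B_y = 77760/747 = 104.096 ≈ 104.1 N.
ΣF_y = 0: A_y + 104.096 − 120 = 0 → A_y = 15.90 N.
ΣF_x = 0: no horizontal applied forces, so A_x = 0.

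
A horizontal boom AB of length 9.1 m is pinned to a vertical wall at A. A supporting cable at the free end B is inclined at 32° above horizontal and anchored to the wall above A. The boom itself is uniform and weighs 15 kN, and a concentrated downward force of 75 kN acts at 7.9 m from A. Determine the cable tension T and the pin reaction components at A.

T = 137.0 kN, A_x = 116.2 kN, A_y = 17.39 kN

ΣM about A: T·sin32°·9.1 − 15·4.55 − 75·7.9 = 0 → T = 660.75/(9.1·0.529919) = 137.021 ≈ 137.0 kN.
ΣF_x = 0: A_x − T·cos32° = 0 → A_x = 137.021 × 0.848048 = 116.2 kN.
ΣF_y = 0: A_y + T·sin32° − 15 − 75 = 0 → A_y = 90 − 137.021 × 0.529919 = 17.39 kN.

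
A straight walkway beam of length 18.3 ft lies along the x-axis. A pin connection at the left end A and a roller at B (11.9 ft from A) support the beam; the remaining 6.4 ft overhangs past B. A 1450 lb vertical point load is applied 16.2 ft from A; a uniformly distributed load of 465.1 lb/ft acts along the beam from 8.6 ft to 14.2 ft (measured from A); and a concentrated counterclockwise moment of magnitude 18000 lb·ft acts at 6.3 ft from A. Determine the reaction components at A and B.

Resultant of the distributed load: 465.1 × 5.6 = 2604.56 lb at 11.4 ft from A.
Moments about A: B_y·11.9 − 1450·16.2 − (465.1·5.6)·11.4 + 18000 = 0 → B_y = 35181.984/11.9 = 2956.47 ≈ 2956 lb.
ΣF_y = 0: A_y + 2956.47 − 1450 − 465.1·5.6 = 0 → A_y = 1098 lb.
ΣF_x = 0: no horizontal applied forces, so A_x = 0.

A_x = 0, A_y = 1098 lb, B_y = 2956 lb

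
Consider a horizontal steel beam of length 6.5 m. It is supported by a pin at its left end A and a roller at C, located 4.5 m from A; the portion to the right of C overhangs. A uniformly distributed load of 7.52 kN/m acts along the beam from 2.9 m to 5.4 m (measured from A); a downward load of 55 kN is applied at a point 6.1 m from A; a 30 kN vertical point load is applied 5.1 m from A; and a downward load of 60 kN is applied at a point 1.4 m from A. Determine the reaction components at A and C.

A_x = 0, A_y = 19.24 kN, C_y = 144.6 kN

Resultant of the distributed load: 7.52 × 2.5 = 18.8 kN at 4.15 m from A.
ΣM about A: C_y·4.5 − (7.52·2.5)·4.15 − 55·6.1 − 30·5.1 − 60·1.4 = 0 → C_y = 650.52/4.5 = 144.56 ≈ 144.6 kN.
ΣF_y = 0: A_y + 144.56 − 7.52·2.5 − 55 − 30 − 60 = 0 → A_y = 19.24 kN.
ΣF_x = 0: no horizontal applied forces, so A_x = 0.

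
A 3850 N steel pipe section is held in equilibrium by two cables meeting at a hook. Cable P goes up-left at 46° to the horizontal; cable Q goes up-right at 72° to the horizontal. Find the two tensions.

T_P = 1347 N, T_Q = 3029 N

ΣF_x = 0: −T_P·cos46° + T_Q·cos72° = 0 → T_Q = 2.24796·T_P.
ΣF_y = 0: T_P·sin46° + T_Q·sin72° = 3850.
Substitute: T_P·(0.71934 + 2.24796·0.951057) = 3850 → T_P = 1347.44 ≈ 1347 N.
Then T_Q = 2.24796 × 1347.44 = 3029 N.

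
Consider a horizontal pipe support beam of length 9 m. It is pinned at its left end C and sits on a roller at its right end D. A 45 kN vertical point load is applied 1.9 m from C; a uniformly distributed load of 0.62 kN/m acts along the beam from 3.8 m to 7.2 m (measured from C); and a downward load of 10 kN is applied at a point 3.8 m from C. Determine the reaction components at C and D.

Resultant of the distributed load: 0.62 × 3.4 = 2.108 kN at 5.5 m from C.
Moments about C: D_y·9 − 45·1.9 − (0.62·3.4)·5.5 − 10·3.8 = 0 → D_y = 135.094/9 = 15.0104 ≈ 15.01 kN.
ΣF_y = 0: C_y + 15.0104 − 45 − 0.62·3.4 − 10 = 0 → C_y = 42.10 kN.
ΣF_x = 0: no horizontal applied forces, so C_x = 0.

C_x = 0, C_y = 42.10 kN, D_y = 15.01 kN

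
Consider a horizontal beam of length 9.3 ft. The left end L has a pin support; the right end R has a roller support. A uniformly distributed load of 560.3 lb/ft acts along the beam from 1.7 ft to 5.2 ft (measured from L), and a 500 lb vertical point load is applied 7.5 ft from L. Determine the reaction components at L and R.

Resultant of the distributed load: 560.3 × 3.5 = 1961.05 lb at 3.45 ft from L.
Taking moments about L: R_y·9.3 − (560.3·3.5)·3.45 − 500·7.5 = 0 → R_y = 10515.6225/9.3 = 1130.71 ≈ 1131 lb.
ΣF_y = 0: L_y + 1130.71 − 560.3·3.5 − 500 = 0 → L_y = 1330 lb.
ΣF_x = 0: no horizontal applied forces, so L_x = 0.

L_x = 0, L_y = 1330 lb, R_y = 1131 lb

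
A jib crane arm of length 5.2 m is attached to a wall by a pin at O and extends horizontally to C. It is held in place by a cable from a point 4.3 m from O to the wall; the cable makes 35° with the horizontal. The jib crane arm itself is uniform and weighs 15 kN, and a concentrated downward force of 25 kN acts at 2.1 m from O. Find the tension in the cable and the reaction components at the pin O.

ΣM about O: T·sin35°·4.3 − 15·2.6 − 25·2.1 = 0 → T = 91.5/(4.3·0.573576) = 37.099 ≈ 37.10 kN.
ΣF_x = 0: O_x − T·cos35° = 0 → O_x = 37.099 × 0.819152 = 30.39 kN.
ΣF_y = 0: O_y + T·sin35° − 15 − 25 = 0 → O_y = 40 − 37.099 × 0.573576 = 18.72 kN.

T = 37.10 kN, O_x = 30.39 kN, O_y = 18.72 kN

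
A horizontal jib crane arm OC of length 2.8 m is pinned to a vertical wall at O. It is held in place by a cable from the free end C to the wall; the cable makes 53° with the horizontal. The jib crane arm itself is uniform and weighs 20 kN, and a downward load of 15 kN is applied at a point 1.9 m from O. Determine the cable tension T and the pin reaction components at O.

ΣM about O: T·sin53°·2.8 − 20·1.4 − 15·1.9 = 0 → T = 56.5/(2.8·0.798636) = 25.2663 ≈ 25.27 kN.
ΣF_x = 0: O_x − T·cos53° = 0 → O_x = 25.2663 × 0.601815 = 15.21 kN.
ΣF_y = 0: O_y + T·sin53° − 20 − 15 = 0 → O_y = 35 − 25.2663 × 0.798636 = 14.82 kN.

T = 25.27 kN, O_x = 15.21 kN, O_y = 14.82 kN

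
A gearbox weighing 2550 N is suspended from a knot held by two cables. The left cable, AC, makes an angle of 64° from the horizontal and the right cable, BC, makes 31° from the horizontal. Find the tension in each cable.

ΣF_x = 0: −T_AC·cos64° + T_BC·cos31° = 0 → T_BC = 0.511418·T_AC.
ΣF_y = 0: T_AC·sin64° + T_BC·sin31° = 2550.
Substitute: T_AC·(0.898794 + 0.511418·0.515038) = 2550 → T_AC = 2194.13 ≈ 2194 N.
Then T_BC = 0.511418 × 2194.13 = 1122 N.

T_AC = 2194 N, T_BC = 1122 N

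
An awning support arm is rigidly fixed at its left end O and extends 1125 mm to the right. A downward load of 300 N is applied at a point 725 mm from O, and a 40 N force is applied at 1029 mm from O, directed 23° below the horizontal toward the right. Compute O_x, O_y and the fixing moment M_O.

O_x = -36.82 N, O_y = 315.6 N, M_O = 233600 N·mm

ΣF_x = 0: O_x + 40·cos23° = 0 → O_x = -36.82 N.
ΣF_y = 0: O_y − 300 − 40·sin23° = 0 → O_y = 315.6 N.
ΣM about O: M_O − 300·725 − 40·sin23°·1029 = 0 → M_O = 233600 N·mm.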